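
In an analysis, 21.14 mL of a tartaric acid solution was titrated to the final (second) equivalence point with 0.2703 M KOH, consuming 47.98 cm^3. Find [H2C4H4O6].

0.307 M

n(KOH) = 0.2703 x 0.04798 = 0.01297 mol.
At the final (second) equivalence point, 2 mol OH^- react per mol H2C4H4O6, so n(H2C4H4O6) = 0.01297 / 2 = 0.006484 mol.
[H2C4H4O6] = 0.006484 / 0.02114 L = 0.307 M.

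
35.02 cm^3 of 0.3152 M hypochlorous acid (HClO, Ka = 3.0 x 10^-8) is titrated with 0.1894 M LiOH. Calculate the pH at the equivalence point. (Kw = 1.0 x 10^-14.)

10.30

n(HClO) = 0.3152 x 0.03502 = 0.01104 mol; V(LiOH) at equivalence = 0.01104/0.1894 = 0.05828 L.
At equivalence all the acid is converted to ClO-; total volume = 0.03502 + 0.05828 = 0.09330 L, so [ClO-] = 0.01104/0.09330 = 0.1183 M.
Kb = Kw/Ka = 1.0e-14 / 3.0 x 10^-8 = 3.33e-7.
[OH^-] = sqrt(Kb x [ClO-]) = sqrt(3.33e-7 x 0.1183) = 0.000199 M.
pOH = 3.70, so pH = 14.00 - 3.70 = 10.30.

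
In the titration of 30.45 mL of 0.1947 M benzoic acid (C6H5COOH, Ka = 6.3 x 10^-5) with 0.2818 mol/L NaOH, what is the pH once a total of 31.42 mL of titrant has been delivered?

12.67

n(acid) = 0.1947 x 0.03045 = 0.005929 mol; n(NaOH) added = 0.2818 x 0.03142 = 0.008854 mol.
Base is in excess by 0.008854 - 0.005929 = 0.002926 mol in a total volume of 0.06187 L.
[OH^-] = 0.002926/0.06187 = 0.04729 M, so pOH = 1.33 and pH = 14.00 - 1.33 = 12.67.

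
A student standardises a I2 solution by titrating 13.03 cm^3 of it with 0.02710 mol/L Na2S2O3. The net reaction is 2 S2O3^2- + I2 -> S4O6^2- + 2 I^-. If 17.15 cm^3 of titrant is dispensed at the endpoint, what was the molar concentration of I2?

0.0178 M

n(Na2S2O3) = 0.02710 x 0.01715 = 0.0004648 mol.
From the balanced equation, 2 mol Na2S2O3 reacts with 1 mol I2, so n(I2) = 0.0004648 x 1/2 = 0.0002324 mol.
[I2] = 0.0002324 / 0.01303 L = 0.0178 M.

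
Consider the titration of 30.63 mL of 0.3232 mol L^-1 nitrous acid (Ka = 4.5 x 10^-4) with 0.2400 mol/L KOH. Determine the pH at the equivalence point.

8.24

n(HNO2) = 0.3232 x 0.03063 = 0.009900 mol; V(KOH) at equivalence = 0.009900/0.2400 = 0.04125 L.
At equivalence all the acid is converted to NO2-; total volume = 0.03063 + 0.04125 = 0.07188 L, so [NO2-] = 0.009900/0.07188 = 0.1377 M.
Kb = Kw/Ka = 1.0e-14 / 4.5 x 10^-4 = 2.22e-11.
[OH^-] = sqrt(Kb x [NO2-]) = sqrt(2.22e-11 x 0.1377) = 1.75e-6 M.
pOH = 5.76, so pH = 14.00 - 5.76 = 8.24.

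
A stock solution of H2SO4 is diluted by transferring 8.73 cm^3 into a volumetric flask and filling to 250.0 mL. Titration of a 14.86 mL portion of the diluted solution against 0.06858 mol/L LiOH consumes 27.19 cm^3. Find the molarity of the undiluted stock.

n(LiOH) = 0.06858 x 0.02719 = 0.001865 mol.
n(H2SO4) in the aliquot = 0.001865 x 1/2 = 0.0009323 mol.
[diluted H2SO4] = 0.0009323 / 0.01486 = 0.06274 M.
Dilution factor = 250.0/8.730 = 28.64, so [stock] = 0.06274 x 28.64 = 1.80 M.

1.80 M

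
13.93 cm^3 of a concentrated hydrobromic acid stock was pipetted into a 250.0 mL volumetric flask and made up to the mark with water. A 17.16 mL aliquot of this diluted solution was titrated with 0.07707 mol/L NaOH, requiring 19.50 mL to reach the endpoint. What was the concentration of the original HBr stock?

n(NaOH) = 0.07707 x 0.01950 = 0.001503 mol.
n(HBr) in the aliquot = 0.001503 mol.
[diluted HBr] = 0.001503 / 0.01716 = 0.08758 M.
Dilution factor = 250.0/13.93 = 17.95, so [stock] = 0.08758 x 17.95 = 1.57 M.

1.57 M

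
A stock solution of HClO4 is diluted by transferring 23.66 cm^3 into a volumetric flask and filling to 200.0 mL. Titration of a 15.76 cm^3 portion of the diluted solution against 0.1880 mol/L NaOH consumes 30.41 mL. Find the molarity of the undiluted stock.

3.07 M

n(NaOH) = 0.1880 x 0.03041 = 0.005717 mol.
n(HClO4) in the aliquot = 0.005717 mol.
[diluted HClO4] = 0.005717 / 0.01576 = 0.3628 M.
Dilution factor = 200.0/23.66 = 8.453, so [stock] = 0.3628 x 8.453 = 3.07 M.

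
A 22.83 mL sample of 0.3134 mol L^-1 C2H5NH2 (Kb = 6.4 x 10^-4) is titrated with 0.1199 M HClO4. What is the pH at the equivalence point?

5.93

n(C2H5NH2) = 0.3134 x 0.02283 = 0.007155 mol; V(HClO4) at equivalence = 0.007155/0.1199 = 0.05967 L.
At equivalence the base is fully converted to C2H5NH3+; total volume = 0.08250 L, so [C2H5NH3+] = 0.007155/0.08250 = 0.08672 M.
Ka(C2H5NH3+) = Kw/Kb = 1.0e-14 / 6.4 x 10^-4 = 1.56e-11.
[H^+] = sqrt(Ka x [C2H5NH3+]) = sqrt(1.56e-11 x 0.08672) = 1.16e-6 M.
pH = -log(1.16e-6) = 5.93.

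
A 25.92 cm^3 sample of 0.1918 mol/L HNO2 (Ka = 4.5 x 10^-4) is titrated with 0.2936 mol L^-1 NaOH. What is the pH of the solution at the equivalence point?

8.21

n(HNO2) = 0.1918 x 0.02592 = 0.004971 mol; V(NaOH) at equivalence = 0.004971/0.2936 = 0.01693 L.
At equivalence all the acid is converted to NO2-; total volume = 0.02592 + 0.01693 = 0.04285 L, so [NO2-] = 0.004971/0.04285 = 0.1160 M.
Kb = Kw/Ka = 1.0e-14 / 4.5 x 10^-4 = 2.22e-11.
[OH^-] = sqrt(Kb x [NO2-]) = sqrt(2.22e-11 x 0.1160) = 1.61e-6 M.
pOH = 5.79, so pH = 14.00 - 5.79 = 8.21.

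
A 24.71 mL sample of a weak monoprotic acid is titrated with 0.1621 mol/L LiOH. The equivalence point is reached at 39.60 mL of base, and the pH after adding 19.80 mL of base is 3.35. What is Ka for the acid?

19.80 mL is half of the equivalence volume, so this is the half-equivalence point where [HA] = [A^-].
At half-equivalence pH = pKa, so pKa = 3.35.
Ka = 10^(-3.35) = 4.5 x 10^-4.

4.5 x 10^-4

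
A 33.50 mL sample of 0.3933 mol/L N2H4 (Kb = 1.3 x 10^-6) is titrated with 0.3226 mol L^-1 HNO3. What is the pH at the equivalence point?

n(N2H4) = 0.3933 x 0.03350 = 0.01318 mol; V(HNO3) at equivalence = 0.01318/0.3226 = 0.04084 L.
At equivalence the base is fully converted to N2H5+; total volume = 0.07434 L, so [N2H5+] = 0.01318/0.07434 = 0.1772 M.
Ka(N2H5+) = Kw/Kb = 1.0e-14 / 1.3 x 10^-6 = 7.69e-9.
[H^+] = sqrt(Ka x [N2H5+]) = sqrt(7.69e-9 x 0.1772) = 3.69e-5 M.
pH = -log(3.69e-5) = 4.43.

4.43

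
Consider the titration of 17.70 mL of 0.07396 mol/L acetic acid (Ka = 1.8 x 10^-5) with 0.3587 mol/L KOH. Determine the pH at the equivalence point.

8.77

n(CH3COOH) = 0.07396 x 0.01770 = 0.001309 mol; V(KOH) at equivalence = 0.001309/0.3587 = 0.003650 L.
At equivalence all the acid is converted to CH3COO-; total volume = 0.01770 + 0.003650 = 0.02135 L, so [CH3COO-] = 0.001309/0.02135 = 0.06132 M.
Kb = Kw/Ka = 1.0e-14 / 1.8 x 10^-5 = 5.56e-10.
[OH^-] = sqrt(Kb x [CH3COO-]) = sqrt(5.56e-10 x 0.06132) = 5.84e-6 M.
pOH = 5.23, so pH = 14.00 - 5.23 = 8.77.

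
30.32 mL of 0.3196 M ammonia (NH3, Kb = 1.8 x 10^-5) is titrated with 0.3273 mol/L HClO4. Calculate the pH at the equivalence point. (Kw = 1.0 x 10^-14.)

5.02

n(NH3) = 0.3196 x 0.03032 = 0.009690 mol; V(HClO4) at equivalence = 0.009690/0.3273 = 0.02961 L.
At equivalence the base is fully converted to NH4+; total volume = 0.05993 L, so [NH4+] = 0.009690/0.05993 = 0.1617 M.
Ka(NH4+) = Kw/Kb = 1.0e-14 / 1.8 x 10^-5 = 5.56e-10.
[H^+] = sqrt(Ka x [NH4+]) = sqrt(5.56e-10 x 0.1617) = 9.48e-6 M.
pH = -log(9.48e-6) = 5.02.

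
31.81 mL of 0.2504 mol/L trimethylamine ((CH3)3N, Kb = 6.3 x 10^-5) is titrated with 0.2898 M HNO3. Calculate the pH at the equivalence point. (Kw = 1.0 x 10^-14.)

n((CH3)3N) = 0.2504 x 0.03181 = 0.007965 mol; V(HNO3) at equivalence = 0.007965/0.2898 = 0.02749 L.
At equivalence the base is fully converted to (CH3)3NH+; total volume = 0.05930 L, so [(CH3)3NH+] = 0.007965/0.05930 = 0.1343 M.
Ka((CH3)3NH+) = Kw/Kb = 1.0e-14 / 6.3 x 10^-5 = 1.59e-10.
[H^+] = sqrt(Ka x [(CH3)3NH+]) = sqrt(1.59e-10 x 0.1343) = 4.62e-6 M.
pH = -log(4.62e-6) = 5.34.

5.34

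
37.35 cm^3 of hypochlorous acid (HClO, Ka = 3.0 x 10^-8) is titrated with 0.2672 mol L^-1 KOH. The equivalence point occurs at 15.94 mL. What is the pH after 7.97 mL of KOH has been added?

7.52

7.97 mL is exactly half the equivalence volume (15.94/2), i.e. the half-equivalence point.
There, n(HA) = n(A^-), so pH = pKa = -log(3.0 x 10^-8) = 7.52.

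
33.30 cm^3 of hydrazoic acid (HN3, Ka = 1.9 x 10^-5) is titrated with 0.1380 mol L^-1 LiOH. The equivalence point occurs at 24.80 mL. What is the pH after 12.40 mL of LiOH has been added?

12.40 mL is exactly half the equivalence volume (24.80/2), i.e. the half-equivalence point.
There, n(HA) = n(A^-), so pH = pKa = -log(1.9 x 10^-5) = 4.72.

4.72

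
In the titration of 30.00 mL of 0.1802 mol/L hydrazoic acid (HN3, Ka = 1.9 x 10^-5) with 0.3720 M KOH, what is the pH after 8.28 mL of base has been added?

Initial n(HN3) = 0.1802 x 0.03000 = 0.005406 mol.
n(KOH) added = 0.3720 x 0.008280 = 0.003080 mol, converting that many moles of HN3 to N3-.
Remaining n(HN3) = 0.002326 mol; n(N3-) = 0.003080 mol.
By Henderson-Hasselbalch, pH = pKa + log([A^-]/[HA]) = 4.72 + log(0.003080/0.002326) = 4.72 + (+0.12) = 4.84.

4.84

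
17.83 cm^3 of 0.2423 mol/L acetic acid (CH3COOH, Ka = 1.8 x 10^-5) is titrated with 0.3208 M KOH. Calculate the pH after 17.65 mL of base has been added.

12.58

n(acid) = 0.2423 x 0.01783 = 0.004320 mol; n(KOH) added = 0.3208 x 0.01765 = 0.005662 mol.
Base is in excess by 0.005662 - 0.004320 = 0.001342 mol in a total volume of 0.03548 L.
[OH^-] = 0.001342/0.03548 = 0.03782 M, so pOH = 1.42 and pH = 14.00 - 1.42 = 12.58.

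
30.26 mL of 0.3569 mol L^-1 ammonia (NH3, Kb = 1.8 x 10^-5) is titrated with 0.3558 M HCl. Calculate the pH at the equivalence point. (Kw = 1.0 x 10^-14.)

n(NH3) = 0.3569 x 0.03026 = 0.01080 mol; V(HCl) at equivalence = 0.01080/0.3558 = 0.03035 L.
At equivalence the base is fully converted to NH4+; total volume = 0.06061 L, so [NH4+] = 0.01080/0.06061 = 0.1782 M.
Ka(NH4+) = Kw/Kb = 1.0e-14 / 1.8 x 10^-5 = 5.56e-10.
[H^+] = sqrt(Ka x [NH4+]) = sqrt(5.56e-10 x 0.1782) = 9.95e-6 M.
pH = -log(9.95e-6) = 5.00.

5.00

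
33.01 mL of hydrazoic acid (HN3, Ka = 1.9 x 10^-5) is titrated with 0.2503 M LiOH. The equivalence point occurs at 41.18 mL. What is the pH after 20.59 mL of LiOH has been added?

4.72

20.59 mL is exactly half the equivalence volume (41.18/2), i.e. the half-equivalence point.
There, n(HA) = n(A^-), so pH = pKa = -log(1.9 x 10^-5) = 4.72.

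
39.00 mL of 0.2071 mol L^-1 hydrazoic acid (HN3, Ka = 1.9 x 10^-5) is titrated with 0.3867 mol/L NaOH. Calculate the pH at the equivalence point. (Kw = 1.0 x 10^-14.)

n(HN3) = 0.2071 x 0.03900 = 0.008077 mol; V(NaOH) at equivalence = 0.008077/0.3867 = 0.02089 L.
At equivalence all the acid is converted to N3-; total volume = 0.03900 + 0.02089 = 0.05989 L, so [N3-] = 0.008077/0.05989 = 0.1349 M.
Kb = Kw/Ka = 1.0e-14 / 1.9 x 10^-5 = 5.26e-10.
[OH^-] = sqrt(Kb x [N3-]) = sqrt(5.26e-10 x 0.1349) = 8.43e-6 M.
pOH = 5.07, so pH = 14.00 - 5.07 = 8.93.

8.93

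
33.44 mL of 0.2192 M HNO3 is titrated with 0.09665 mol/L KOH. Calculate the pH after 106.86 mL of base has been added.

12.33

n(acid) = 0.2192 x 0.03344 = 0.007330 mol; n(KOH) added = 0.09665 x 0.1069 = 0.01033 mol.
Base is in excess by 0.01033 - 0.007330 = 0.002998 mol in a total volume of 0.1403 L.
[OH^-] = 0.002998/0.1403 = 0.02137 M, so pOH = 1.67 and pH = 14.00 - 1.67 = 12.33.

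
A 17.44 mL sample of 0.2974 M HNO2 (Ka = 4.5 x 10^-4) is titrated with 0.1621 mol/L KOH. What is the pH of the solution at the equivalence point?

n(HNO2) = 0.2974 x 0.01744 = 0.005187 mol; V(KOH) at equivalence = 0.005187/0.1621 = 0.03200 L.
At equivalence all the acid is converted to NO2-; total volume = 0.01744 + 0.03200 = 0.04944 L, so [NO2-] = 0.005187/0.04944 = 0.1049 M.
Kb = Kw/Ka = 1.0e-14 / 4.5 x 10^-4 = 2.22e-11.
[OH^-] = sqrt(Kb x [NO2-]) = sqrt(2.22e-11 x 0.1049) = 1.53e-6 M.
pOH = 5.82, so pH = 14.00 - 5.82 = 8.18.

8.18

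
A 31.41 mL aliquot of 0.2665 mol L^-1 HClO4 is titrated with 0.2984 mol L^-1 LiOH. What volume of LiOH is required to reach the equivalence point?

n(HClO4) = 0.2665 mol/L x 0.03141 L = 0.008371 mol.
At equivalence n(LiOH) = n(HClO4) = 0.008371 mol.
V(LiOH) = 0.008371 / 0.2984 = 0.02805 L = 28.1 mL.

28.1 mL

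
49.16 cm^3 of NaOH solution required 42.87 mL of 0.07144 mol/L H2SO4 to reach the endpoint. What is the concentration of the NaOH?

0.125 M

n(H2SO4) delivered = 0.07144 x 0.04287 = 0.003063 mol.
The reaction is 2 NaOH + 1 H2SO4, so n(NaOH) = 0.003063 x 2/1 = 0.006125 mol.
[NaOH] = 0.006125 mol / 0.04916 L = 0.125 M.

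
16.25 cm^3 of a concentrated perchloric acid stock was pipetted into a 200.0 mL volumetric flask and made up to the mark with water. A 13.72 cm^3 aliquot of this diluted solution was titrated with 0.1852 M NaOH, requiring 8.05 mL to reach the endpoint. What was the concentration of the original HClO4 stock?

1.34 M

n(NaOH) = 0.1852 x 0.008050 = 0.001491 mol.
n(HClO4) in the aliquot = 0.001491 mol.
[diluted HClO4] = 0.001491 / 0.01372 = 0.1087 M.
Dilution factor = 200.0/16.25 = 12.31, so [stock] = 0.1087 x 12.31 = 1.34 M.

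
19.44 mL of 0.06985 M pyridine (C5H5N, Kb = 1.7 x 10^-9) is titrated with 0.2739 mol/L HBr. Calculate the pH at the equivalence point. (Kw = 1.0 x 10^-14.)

3.24

n(C5H5N) = 0.06985 x 0.01944 = 0.001358 mol; V(HBr) at equivalence = 0.001358/0.2739 = 0.004958 L.
At equivalence the base is fully converted to C5H5NH+; total volume = 0.02440 L, so [C5H5NH+] = 0.001358/0.02440 = 0.05566 M.
Ka(C5H5NH+) = Kw/Kb = 1.0e-14 / 1.7 x 10^-9 = 5.88e-6.
[H^+] = sqrt(Ka x [C5H5NH+]) = sqrt(5.88e-6 x 0.05566) = 0.000572 M.
pH = -log(0.000572) = 3.24.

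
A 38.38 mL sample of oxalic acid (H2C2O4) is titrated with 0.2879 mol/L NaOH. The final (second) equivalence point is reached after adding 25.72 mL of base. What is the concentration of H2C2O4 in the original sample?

n(NaOH) = 0.2879 x 0.02572 = 0.007405 mol.
At the final (second) equivalence point, 2 mol OH^- react per mol H2C2O4, so n(H2C2O4) = 0.007405 / 2 = 0.003702 mol.
[H2C2O4] = 0.003702 / 0.03838 L = 0.0965 M.

0.0965 M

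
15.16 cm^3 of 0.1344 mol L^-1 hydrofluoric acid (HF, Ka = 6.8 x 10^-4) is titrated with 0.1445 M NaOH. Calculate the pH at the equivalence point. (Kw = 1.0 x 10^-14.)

8.01

n(HF) = 0.1344 x 0.01516 = 0.002038 mol; V(NaOH) at equivalence = 0.002038/0.1445 = 0.01410 L.
At equivalence all the acid is converted to F-; total volume = 0.01516 + 0.01410 = 0.02926 L, so [F-] = 0.002038/0.02926 = 0.06963 M.
Kb = Kw/Ka = 1.0e-14 / 6.8 x 10^-4 = 1.47e-11.
[OH^-] = sqrt(Kb x [F-]) = sqrt(1.47e-11 x 0.06963) = 1.01e-6 M.
pOH = 5.99, so pH = 14.00 - 5.99 = 8.01.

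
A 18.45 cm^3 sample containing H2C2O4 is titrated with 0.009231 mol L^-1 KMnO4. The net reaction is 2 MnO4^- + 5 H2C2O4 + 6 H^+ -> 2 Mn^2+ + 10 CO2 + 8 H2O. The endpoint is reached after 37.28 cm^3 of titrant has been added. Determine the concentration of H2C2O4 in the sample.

0.0466 M

n(KMnO4) = 0.009231 x 0.03728 = 0.0003441 mol.
From the balanced equation, 2 mol KMnO4 reacts with 5 mol H2C2O4, so n(H2C2O4) = 0.0003441 x 5/2 = 0.0008603 mol.
[H2C2O4] = 0.0008603 / 0.01845 L = 0.0466 M.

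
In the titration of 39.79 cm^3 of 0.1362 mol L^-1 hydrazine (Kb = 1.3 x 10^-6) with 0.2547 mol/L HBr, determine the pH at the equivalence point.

n(N2H4) = 0.1362 x 0.03979 = 0.005419 mol; V(HBr) at equivalence = 0.005419/0.2547 = 0.02128 L.
At equivalence the base is fully converted to N2H5+; total volume = 0.06107 L, so [N2H5+] = 0.005419/0.06107 = 0.08874 M.
Ka(N2H5+) = Kw/Kb = 1.0e-14 / 1.3 x 10^-6 = 7.69e-9.
[H^+] = sqrt(Ka x [N2H5+]) = sqrt(7.69e-9 x 0.08874) = 2.61e-5 M.
pH = -log(2.61e-5) = 4.58.

4.58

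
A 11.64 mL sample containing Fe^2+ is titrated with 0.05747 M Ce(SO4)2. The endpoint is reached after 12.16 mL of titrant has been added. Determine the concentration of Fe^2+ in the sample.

n(Ce(SO4)2) = 0.05747 x 0.01216 = 0.0006988 mol.
From the balanced equation, 1 mol Ce(SO4)2 reacts with 1 mol Fe^2+, so n(Fe^2+) = 0.0006988 x 1/1 = 0.0006988 mol.
[Fe^2+] = 0.0006988 / 0.01164 L = 0.0600 M.

0.0600 M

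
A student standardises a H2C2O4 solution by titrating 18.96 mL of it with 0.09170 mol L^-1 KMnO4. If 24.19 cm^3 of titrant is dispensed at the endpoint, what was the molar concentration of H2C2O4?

n(KMnO4) = 0.09170 x 0.02419 = 0.002218 mol.
From the balanced equation, 2 mol KMnO4 reacts with 5 mol H2C2O4, so n(H2C2O4) = 0.002218 x 5/2 = 0.005546 mol.
[H2C2O4] = 0.005546 / 0.01896 L = 0.292 M.

0.292 M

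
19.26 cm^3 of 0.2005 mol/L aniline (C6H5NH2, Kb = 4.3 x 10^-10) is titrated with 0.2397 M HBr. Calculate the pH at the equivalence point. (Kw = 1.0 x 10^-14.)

n(C6H5NH2) = 0.2005 x 0.01926 = 0.003862 mol; V(HBr) at equivalence = 0.003862/0.2397 = 0.01611 L.
At equivalence the base is fully converted to C6H5NH3+; total volume = 0.03537 L, so [C6H5NH3+] = 0.003862/0.03537 = 0.1092 M.
Ka(C6H5NH3+) = Kw/Kb = 1.0e-14 / 4.3 x 10^-10 = 2.33e-5.
[H^+] = sqrt(Ka x [C6H5NH3+]) = sqrt(2.33e-5 x 0.1092) = 0.00159 M.
pH = -log(0.00159) = 2.80.

2.80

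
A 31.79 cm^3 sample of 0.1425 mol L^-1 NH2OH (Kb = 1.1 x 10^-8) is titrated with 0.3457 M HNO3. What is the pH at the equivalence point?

n(NH2OH) = 0.1425 x 0.03179 = 0.004530 mol; V(HNO3) at equivalence = 0.004530/0.3457 = 0.01310 L.
At equivalence the base is fully converted to NH3OH+; total volume = 0.04489 L, so [NH3OH+] = 0.004530/0.04489 = 0.1009 M.
Ka(NH3OH+) = Kw/Kb = 1.0e-14 / 1.1 x 10^-8 = 9.09e-7.
[H^+] = sqrt(Ka x [NH3OH+]) = sqrt(9.09e-7 x 0.1009) = 0.000303 M.
pH = -log(0.000303) = 3.52.

3.52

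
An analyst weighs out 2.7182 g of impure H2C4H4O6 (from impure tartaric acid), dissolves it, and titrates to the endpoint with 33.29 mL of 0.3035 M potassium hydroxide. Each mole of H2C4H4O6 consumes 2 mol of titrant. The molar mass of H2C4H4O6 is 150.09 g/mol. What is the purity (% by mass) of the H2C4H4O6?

n(KOH) = 0.3035 x 0.03329 = 0.01010 mol.
n(H2C4H4O6) = 0.01010 / 2 = 0.005052 mol.
mass of H2C4H4O6 = 0.005052 x 150.09 = 0.7582 g.
% purity = 0.7582 / 2.7182 x 100 = 27.9%.

27.9%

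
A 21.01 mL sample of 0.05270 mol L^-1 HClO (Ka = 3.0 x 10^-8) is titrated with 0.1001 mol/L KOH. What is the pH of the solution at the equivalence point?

10.03

n(HClO) = 0.05270 x 0.02101 = 0.001107 mol; V(KOH) at equivalence = 0.001107/0.1001 = 0.01106 L.
At equivalence all the acid is converted to ClO-; total volume = 0.02101 + 0.01106 = 0.03207 L, so [ClO-] = 0.001107/0.03207 = 0.03452 M.
Kb = Kw/Ka = 1.0e-14 / 3.0 x 10^-8 = 3.33e-7.
[OH^-] = sqrt(Kb x [ClO-]) = sqrt(3.33e-7 x 0.03452) = 0.000107 M.
pOH = 3.97, so pH = 14.00 - 3.97 = 10.03.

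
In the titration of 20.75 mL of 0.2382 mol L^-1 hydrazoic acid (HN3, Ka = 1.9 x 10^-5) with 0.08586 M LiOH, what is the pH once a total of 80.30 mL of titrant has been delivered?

n(acid) = 0.2382 x 0.02075 = 0.004943 mol; n(LiOH) added = 0.08586 x 0.08030 = 0.006895 mol.
Base is in excess by 0.006895 - 0.004943 = 0.001952 mol in a total volume of 0.1011 L.
[OH^-] = 0.001952/0.1011 = 0.01932 M, so pOH = 1.71 and pH = 14.00 - 1.71 = 12.29.

12.29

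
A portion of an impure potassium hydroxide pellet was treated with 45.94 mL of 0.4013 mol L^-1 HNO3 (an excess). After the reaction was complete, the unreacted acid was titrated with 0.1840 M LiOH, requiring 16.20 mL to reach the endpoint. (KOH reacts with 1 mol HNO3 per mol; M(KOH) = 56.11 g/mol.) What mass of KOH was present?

0.867 g

Total n(HNO3) added = 0.4013 x 0.04594 = 0.01844 mol.
n(LiOH) used = 0.1840 x 0.01620 = 0.002981 mol, which equals the excess n(HNO3).
So n(HNO3) consumed by the sample = 0.01844 - 0.002981 = 0.01545 mol.
n(KOH) = 0.01545 / 1 = 0.01545 mol.
mass = 0.01545 mol x 56.11 g/mol = 0.867 g.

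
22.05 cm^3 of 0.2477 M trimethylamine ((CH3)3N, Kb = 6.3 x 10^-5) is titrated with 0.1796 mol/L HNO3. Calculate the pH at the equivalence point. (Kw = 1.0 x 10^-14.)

n((CH3)3N) = 0.2477 x 0.02205 = 0.005462 mol; V(HNO3) at equivalence = 0.005462/0.1796 = 0.03041 L.
At equivalence the base is fully converted to (CH3)3NH+; total volume = 0.05246 L, so [(CH3)3NH+] = 0.005462/0.05246 = 0.1041 M.
Ka((CH3)3NH+) = Kw/Kb = 1.0e-14 / 6.3 x 10^-5 = 1.59e-10.
[H^+] = sqrt(Ka x [(CH3)3NH+]) = sqrt(1.59e-10 x 0.1041) = 4.07e-6 M.
pH = -log(4.07e-6) = 5.39.

5.39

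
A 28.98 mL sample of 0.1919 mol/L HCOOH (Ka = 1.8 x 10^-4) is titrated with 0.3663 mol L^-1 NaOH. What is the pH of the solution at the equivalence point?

8.42

n(HCOOH) = 0.1919 x 0.02898 = 0.005561 mol; V(NaOH) at equivalence = 0.005561/0.3663 = 0.01518 L.
At equivalence all the acid is converted to HCOO-; total volume = 0.02898 + 0.01518 = 0.04416 L, so [HCOO-] = 0.005561/0.04416 = 0.1259 M.
Kb = Kw/Ka = 1.0e-14 / 1.8 x 10^-4 = 5.56e-11.
[OH^-] = sqrt(Kb x [HCOO-]) = sqrt(5.56e-11 x 0.1259) = 2.64e-6 M.
pOH = 5.58, so pH = 14.00 - 5.58 = 8.42.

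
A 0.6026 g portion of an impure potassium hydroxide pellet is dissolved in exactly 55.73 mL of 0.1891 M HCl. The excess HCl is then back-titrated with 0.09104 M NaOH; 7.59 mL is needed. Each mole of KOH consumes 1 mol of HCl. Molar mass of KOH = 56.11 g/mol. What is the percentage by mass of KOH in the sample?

Total n(HCl) added = 0.1891 x 0.05573 = 0.01054 mol.
n(NaOH) used = 0.09104 x 0.007590 = 0.0006910 mol, which equals the excess n(HCl).
So n(HCl) consumed by the sample = 0.01054 - 0.0006910 = 0.009848 mol.
n(KOH) = 0.009848 / 1 = 0.009848 mol.
mass KOH = 0.009848 x 56.11 = 0.5525 g, so %KOH = 0.5525/0.6026 x 100 = 91.7%.

91.7%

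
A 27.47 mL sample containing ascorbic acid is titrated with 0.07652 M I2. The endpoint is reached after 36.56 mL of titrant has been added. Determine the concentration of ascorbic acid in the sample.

n(I2) = 0.07652 x 0.03656 = 0.002798 mol.
From the balanced equation, 1 mol I2 reacts with 1 mol ascorbic acid, so n(ascorbic acid) = 0.002798 x 1/1 = 0.002798 mol.
[ascorbic acid] = 0.002798 / 0.02747 L = 0.102 M.

0.102 M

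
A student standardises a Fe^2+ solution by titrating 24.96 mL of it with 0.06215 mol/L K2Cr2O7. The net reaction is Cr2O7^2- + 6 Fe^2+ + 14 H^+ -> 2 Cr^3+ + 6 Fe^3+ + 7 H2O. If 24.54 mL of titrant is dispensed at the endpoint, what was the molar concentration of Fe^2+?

0.367 M

n(K2Cr2O7) = 0.06215 x 0.02454 = 0.001525 mol.
From the balanced equation, 1 mol K2Cr2O7 reacts with 6 mol Fe^2+, so n(Fe^2+) = 0.001525 x 6/1 = 0.009151 mol.
[Fe^2+] = 0.009151 / 0.02496 L = 0.367 M.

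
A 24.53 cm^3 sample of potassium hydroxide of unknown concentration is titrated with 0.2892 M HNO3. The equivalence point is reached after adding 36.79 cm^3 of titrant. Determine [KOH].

0.434 M

n(HNO3) delivered = 0.2892 x 0.03679 = 0.01064 mol.
For a 1:1 reaction, n(KOH) = 0.01064 mol.
[KOH] = 0.01064 mol / 0.02453 L = 0.434 M.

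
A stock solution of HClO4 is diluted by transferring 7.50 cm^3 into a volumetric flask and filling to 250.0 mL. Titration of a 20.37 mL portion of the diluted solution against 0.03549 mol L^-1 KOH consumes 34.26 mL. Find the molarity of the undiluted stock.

1.99 M

n(KOH) = 0.03549 x 0.03426 = 0.001216 mol.
n(HClO4) in the aliquot = 0.001216 mol.
[diluted HClO4] = 0.001216 / 0.02037 = 0.05969 M.
Dilution factor = 250.0/7.500 = 33.33, so [stock] = 0.05969 x 33.33 = 1.99 M.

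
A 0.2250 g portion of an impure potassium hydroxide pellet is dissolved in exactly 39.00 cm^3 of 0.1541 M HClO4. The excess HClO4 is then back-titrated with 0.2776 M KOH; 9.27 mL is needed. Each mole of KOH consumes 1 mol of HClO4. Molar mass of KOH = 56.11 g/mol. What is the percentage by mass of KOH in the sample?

85.7%

Total n(HClO4) added = 0.1541 x 0.03900 = 0.006010 mol.
n(KOH) used = 0.2776 x 0.009270 = 0.002573 mol, which equals the excess n(HClO4).
So n(HClO4) consumed by the sample = 0.006010 - 0.002573 = 0.003437 mol.
n(KOH) = 0.003437 / 1 = 0.003437 mol.
mass KOH = 0.003437 x 56.11 = 0.1928 g, so %KOH = 0.1928/0.2250 x 100 = 85.7%.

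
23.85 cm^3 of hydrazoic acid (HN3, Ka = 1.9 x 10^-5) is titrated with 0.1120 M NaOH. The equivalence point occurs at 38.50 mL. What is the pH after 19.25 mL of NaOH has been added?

4.72

19.25 mL is exactly half the equivalence volume (38.50/2), i.e. the half-equivalence point.
There, n(HA) = n(A^-), so pH = pKa = -log(1.9 x 10^-5) = 4.72.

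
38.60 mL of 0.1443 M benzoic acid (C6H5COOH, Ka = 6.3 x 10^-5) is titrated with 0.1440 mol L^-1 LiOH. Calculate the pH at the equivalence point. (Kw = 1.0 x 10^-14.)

8.53

n(C6H5COOH) = 0.1443 x 0.03860 = 0.005570 mol; V(LiOH) at equivalence = 0.005570/0.1440 = 0.03868 L.
At equivalence all the acid is converted to C6H5COO-; total volume = 0.03860 + 0.03868 = 0.07728 L, so [C6H5COO-] = 0.005570/0.07728 = 0.07207 M.
Kb = Kw/Ka = 1.0e-14 / 6.3 x 10^-5 = 1.59e-10.
[OH^-] = sqrt(Kb x [C6H5COO-]) = sqrt(1.59e-10 x 0.07207) = 3.38e-6 M.
pOH = 5.47, so pH = 14.00 - 5.47 = 8.53.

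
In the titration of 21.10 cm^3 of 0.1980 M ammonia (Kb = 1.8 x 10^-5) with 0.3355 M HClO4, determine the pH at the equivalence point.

5.08

n(NH3) = 0.1980 x 0.02110 = 0.004178 mol; V(HClO4) at equivalence = 0.004178/0.3355 = 0.01245 L.
At equivalence the base is fully converted to NH4+; total volume = 0.03355 L, so [NH4+] = 0.004178/0.03355 = 0.1245 M.
Ka(NH4+) = Kw/Kb = 1.0e-14 / 1.8 x 10^-5 = 5.56e-10.
[H^+] = sqrt(Ka x [NH4+]) = sqrt(5.56e-10 x 0.1245) = 8.32e-6 M.
pH = -log(8.32e-6) = 5.08.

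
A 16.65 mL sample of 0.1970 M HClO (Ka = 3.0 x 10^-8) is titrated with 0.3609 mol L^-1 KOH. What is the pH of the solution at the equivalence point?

n(HClO) = 0.1970 x 0.01665 = 0.003280 mol; V(KOH) at equivalence = 0.003280/0.3609 = 0.009089 L.
At equivalence all the acid is converted to ClO-; total volume = 0.01665 + 0.009089 = 0.02574 L, so [ClO-] = 0.003280/0.02574 = 0.1274 M.
Kb = Kw/Ka = 1.0e-14 / 3.0 x 10^-8 = 3.33e-7.
[OH^-] = sqrt(Kb x [ClO-]) = sqrt(3.33e-7 x 0.1274) = 0.000206 M.
pOH = 3.69, so pH = 14.00 - 3.69 = 10.31.

10.31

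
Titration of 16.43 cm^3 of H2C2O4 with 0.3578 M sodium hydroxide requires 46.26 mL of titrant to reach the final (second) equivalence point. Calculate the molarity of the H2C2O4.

n(NaOH) = 0.3578 x 0.04626 = 0.01655 mol.
At the final (second) equivalence point, 2 mol OH^- react per mol H2C2O4, so n(H2C2O4) = 0.01655 / 2 = 0.008276 mol.
[H2C2O4] = 0.008276 / 0.01643 L = 0.504 M.

0.504 M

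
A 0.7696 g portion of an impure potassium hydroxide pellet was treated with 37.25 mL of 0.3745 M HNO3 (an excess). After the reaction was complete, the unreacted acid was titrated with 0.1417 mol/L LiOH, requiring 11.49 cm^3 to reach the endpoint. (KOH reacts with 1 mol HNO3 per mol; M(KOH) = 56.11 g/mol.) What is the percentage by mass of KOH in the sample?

Total n(HNO3) added = 0.3745 x 0.03725 = 0.01395 mol.
n(LiOH) used = 0.1417 x 0.01149 = 0.001628 mol, which equals the excess n(HNO3).
So n(HNO3) consumed by the sample = 0.01395 - 0.001628 = 0.01232 mol.
n(KOH) = 0.01232 / 1 = 0.01232 mol.
mass KOH = 0.01232 x 56.11 = 0.6914 g, so %KOH = 0.6914/0.7696 x 100 = 89.8%.

89.8%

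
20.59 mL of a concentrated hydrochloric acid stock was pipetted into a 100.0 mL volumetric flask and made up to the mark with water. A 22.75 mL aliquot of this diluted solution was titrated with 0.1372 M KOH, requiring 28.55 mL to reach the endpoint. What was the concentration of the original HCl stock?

n(KOH) = 0.1372 x 0.02855 = 0.003917 mol.
n(HCl) in the aliquot = 0.003917 mol.
[diluted HCl] = 0.003917 / 0.02275 = 0.1722 M.
Dilution factor = 100.0/20.59 = 4.857, so [stock] = 0.1722 x 4.857 = 0.836 M.

0.836 M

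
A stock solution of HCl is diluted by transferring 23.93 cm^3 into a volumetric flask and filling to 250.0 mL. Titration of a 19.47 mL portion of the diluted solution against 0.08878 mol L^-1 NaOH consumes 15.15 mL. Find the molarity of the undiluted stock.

n(NaOH) = 0.08878 x 0.01515 = 0.001345 mol.
n(HCl) in the aliquot = 0.001345 mol.
[diluted HCl] = 0.001345 / 0.01947 = 0.06908 M.
Dilution factor = 250.0/23.93 = 10.45, so [stock] = 0.06908 x 10.45 = 0.722 M.

0.722 M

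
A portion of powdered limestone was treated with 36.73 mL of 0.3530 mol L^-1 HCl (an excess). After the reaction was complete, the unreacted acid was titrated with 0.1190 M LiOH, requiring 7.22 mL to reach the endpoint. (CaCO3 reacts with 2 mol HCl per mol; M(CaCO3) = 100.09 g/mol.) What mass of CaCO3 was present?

0.606 g

Total n(HCl) added = 0.3530 x 0.03673 = 0.01297 mol.
n(LiOH) used = 0.1190 x 0.007220 = 0.0008592 mol, which equals the excess n(HCl).
So n(HCl) consumed by the sample = 0.01297 - 0.0008592 = 0.01211 mol.
n(CaCO3) = 0.01211 / 2 = 0.006053 mol.
mass = 0.006053 mol x 100.09 g/mol = 0.606 g.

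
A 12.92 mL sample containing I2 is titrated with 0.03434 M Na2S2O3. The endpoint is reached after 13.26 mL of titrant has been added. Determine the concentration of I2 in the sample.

n(Na2S2O3) = 0.03434 x 0.01326 = 0.0004553 mol.
From the balanced equation, 2 mol Na2S2O3 reacts with 1 mol I2, so n(I2) = 0.0004553 x 1/2 = 0.0002277 mol.
[I2] = 0.0002277 / 0.01292 L = 0.0176 M.

0.0176 M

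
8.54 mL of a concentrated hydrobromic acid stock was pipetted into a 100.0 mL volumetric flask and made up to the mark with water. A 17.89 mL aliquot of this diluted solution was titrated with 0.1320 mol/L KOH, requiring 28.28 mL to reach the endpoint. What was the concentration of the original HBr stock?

n(KOH) = 0.1320 x 0.02828 = 0.003733 mol.
n(HBr) in the aliquot = 0.003733 mol.
[diluted HBr] = 0.003733 / 0.01789 = 0.2087 M.
Dilution factor = 100.0/8.540 = 11.71, so [stock] = 0.2087 x 11.71 = 2.44 M.

2.44 M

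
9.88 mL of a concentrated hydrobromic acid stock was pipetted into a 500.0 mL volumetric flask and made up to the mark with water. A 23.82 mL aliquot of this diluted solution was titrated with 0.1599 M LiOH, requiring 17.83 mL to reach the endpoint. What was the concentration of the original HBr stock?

6.06 M

n(LiOH) = 0.1599 x 0.01783 = 0.002851 mol.
n(HBr) in the aliquot = 0.002851 mol.
[diluted HBr] = 0.002851 / 0.02382 = 0.1197 M.
Dilution factor = 500.0/9.880 = 50.61, so [stock] = 0.1197 x 50.61 = 6.06 M.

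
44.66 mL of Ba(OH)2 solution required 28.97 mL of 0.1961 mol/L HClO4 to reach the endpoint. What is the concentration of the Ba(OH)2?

n(HClO4) delivered = 0.1961 x 0.02897 = 0.005681 mol.
The reaction is 1 Ba(OH)2 + 2 HClO4, so n(Ba(OH)2) = 0.005681 x 1/2 = 0.002841 mol.
[Ba(OH)2] = 0.002841 mol / 0.04466 L = 0.0636 M.

0.0636 M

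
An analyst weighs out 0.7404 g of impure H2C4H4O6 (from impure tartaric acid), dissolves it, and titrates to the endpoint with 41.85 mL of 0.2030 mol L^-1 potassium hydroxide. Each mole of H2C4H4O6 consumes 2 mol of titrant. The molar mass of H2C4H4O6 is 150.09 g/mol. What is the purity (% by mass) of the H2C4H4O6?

n(KOH) = 0.2030 x 0.04185 = 0.008496 mol.
n(H2C4H4O6) = 0.008496 / 2 = 0.004248 mol.
mass of H2C4H4O6 = 0.004248 x 150.09 = 0.6375 g.
% purity = 0.6375 / 0.7404 x 100 = 86.1%.

86.1%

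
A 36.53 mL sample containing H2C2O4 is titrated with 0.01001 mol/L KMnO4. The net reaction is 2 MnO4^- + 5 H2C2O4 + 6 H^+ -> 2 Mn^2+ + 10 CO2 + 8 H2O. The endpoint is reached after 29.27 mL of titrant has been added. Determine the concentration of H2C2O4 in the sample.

0.0201 M

n(KMnO4) = 0.01001 x 0.02927 = 0.0002930 mol.
From the balanced equation, 2 mol KMnO4 reacts with 5 mol H2C2O4, so n(H2C2O4) = 0.0002930 x 5/2 = 0.0007325 mol.
[H2C2O4] = 0.0007325 / 0.03653 L = 0.0201 M.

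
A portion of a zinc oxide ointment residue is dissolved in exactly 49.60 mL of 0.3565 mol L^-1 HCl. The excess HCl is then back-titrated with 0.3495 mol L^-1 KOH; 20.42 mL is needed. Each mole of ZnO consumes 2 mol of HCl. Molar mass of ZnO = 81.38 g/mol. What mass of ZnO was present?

Total n(HCl) added = 0.3565 x 0.04960 = 0.01768 mol.
n(KOH) used = 0.3495 x 0.02042 = 0.007137 mol, which equals the excess n(HCl).
So n(HCl) consumed by the sample = 0.01768 - 0.007137 = 0.01055 mol.
n(ZnO) = 0.01055 / 2 = 0.005273 mol.
mass = 0.005273 mol x 81.38 g/mol = 0.429 g.

0.429 g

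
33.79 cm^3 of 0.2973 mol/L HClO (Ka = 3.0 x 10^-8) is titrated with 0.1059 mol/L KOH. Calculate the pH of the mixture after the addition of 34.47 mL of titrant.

7.28

Initial n(HClO) = 0.2973 x 0.03379 = 0.01005 mol.
n(KOH) added = 0.1059 x 0.03447 = 0.003650 mol, converting that many moles of HClO to ClO-.
Remaining n(HClO) = 0.006395 mol; n(ClO-) = 0.003650 mol.
By Henderson-Hasselbalch, pH = pKa + log([A^-]/[HA]) = 7.52 + log(0.003650/0.006395) = 7.52 + (-0.24) = 7.28.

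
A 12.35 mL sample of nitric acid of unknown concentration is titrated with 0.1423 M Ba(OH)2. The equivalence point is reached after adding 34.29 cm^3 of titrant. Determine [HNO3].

0.790 M

n(Ba(OH)2) delivered = 0.1423 x 0.03429 = 0.004879 mol.
The reaction is 2 HNO3 + 1 Ba(OH)2, so n(HNO3) = 0.004879 x 2/1 = 0.009759 mol.
[HNO3] = 0.009759 mol / 0.01235 L = 0.790 M.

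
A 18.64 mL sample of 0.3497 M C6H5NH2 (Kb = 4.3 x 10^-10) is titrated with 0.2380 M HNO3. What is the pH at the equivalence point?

n(C6H5NH2) = 0.3497 x 0.01864 = 0.006518 mol; V(HNO3) at equivalence = 0.006518/0.2380 = 0.02739 L.
At equivalence the base is fully converted to C6H5NH3+; total volume = 0.04603 L, so [C6H5NH3+] = 0.006518/0.04603 = 0.1416 M.
Ka(C6H5NH3+) = Kw/Kb = 1.0e-14 / 4.3 x 10^-10 = 2.33e-5.
[H^+] = sqrt(Ka x [C6H5NH3+]) = sqrt(2.33e-5 x 0.1416) = 0.00181 M.
pH = -log(0.00181) = 2.74.

2.74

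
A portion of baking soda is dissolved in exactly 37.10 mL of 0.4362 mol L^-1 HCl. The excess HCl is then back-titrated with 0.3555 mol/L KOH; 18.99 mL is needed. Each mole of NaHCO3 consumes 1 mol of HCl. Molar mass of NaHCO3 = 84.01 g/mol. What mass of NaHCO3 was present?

0.792 g

Total n(HCl) added = 0.4362 x 0.03710 = 0.01618 mol.
n(KOH) used = 0.3555 x 0.01899 = 0.006751 mol, which equals the excess n(HCl).
So n(HCl) consumed by the sample = 0.01618 - 0.006751 = 0.009432 mol.
n(NaHCO3) = 0.009432 / 1 = 0.009432 mol.
mass = 0.009432 mol x 84.01 g/mol = 0.792 g.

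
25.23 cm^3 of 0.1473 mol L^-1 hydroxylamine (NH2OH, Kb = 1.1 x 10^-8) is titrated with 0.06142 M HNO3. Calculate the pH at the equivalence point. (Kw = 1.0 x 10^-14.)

3.70

n(NH2OH) = 0.1473 x 0.02523 = 0.003716 mol; V(HNO3) at equivalence = 0.003716/0.06142 = 0.06051 L.
At equivalence the base is fully converted to NH3OH+; total volume = 0.08574 L, so [NH3OH+] = 0.003716/0.08574 = 0.04335 M.
Ka(NH3OH+) = Kw/Kb = 1.0e-14 / 1.1 x 10^-8 = 9.09e-7.
[H^+] = sqrt(Ka x [NH3OH+]) = sqrt(9.09e-7 x 0.04335) = 0.000199 M.
pH = -log(0.000199) = 3.70.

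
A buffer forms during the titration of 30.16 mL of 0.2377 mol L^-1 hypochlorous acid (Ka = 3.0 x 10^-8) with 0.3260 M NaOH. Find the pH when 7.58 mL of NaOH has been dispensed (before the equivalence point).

Initial n(HClO) = 0.2377 x 0.03016 = 0.007169 mol.
n(NaOH) added = 0.3260 x 0.007580 = 0.002471 mol, converting that many moles of HClO to ClO-.
Remaining n(HClO) = 0.004698 mol; n(ClO-) = 0.002471 mol.
By Henderson-Hasselbalch, pH = pKa + log([A^-]/[HA]) = 7.52 + log(0.002471/0.004698) = 7.52 + (-0.28) = 7.24.

7.24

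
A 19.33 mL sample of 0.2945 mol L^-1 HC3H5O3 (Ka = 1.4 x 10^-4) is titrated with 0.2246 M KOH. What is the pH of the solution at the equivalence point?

n(HC3H5O3) = 0.2945 x 0.01933 = 0.005693 mol; V(KOH) at equivalence = 0.005693/0.2246 = 0.02535 L.
At equivalence all the acid is converted to C3H5O3-; total volume = 0.01933 + 0.02535 = 0.04468 L, so [C3H5O3-] = 0.005693/0.04468 = 0.1274 M.
Kb = Kw/Ka = 1.0e-14 / 1.4 x 10^-4 = 7.14e-11.
[OH^-] = sqrt(Kb x [C3H5O3-]) = sqrt(7.14e-11 x 0.1274) = 3.02e-6 M.
pOH = 5.52, so pH = 14.00 - 5.52 = 8.48.

8.48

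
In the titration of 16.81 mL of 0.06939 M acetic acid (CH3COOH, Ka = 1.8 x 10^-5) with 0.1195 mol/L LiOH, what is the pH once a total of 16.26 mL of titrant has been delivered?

12.37

n(acid) = 0.06939 x 0.01681 = 0.001166 mol; n(LiOH) added = 0.1195 x 0.01626 = 0.001943 mol.
Base is in excess by 0.001943 - 0.001166 = 0.0007766 mol in a total volume of 0.03307 L.
[OH^-] = 0.0007766/0.03307 = 0.02348 M, so pOH = 1.63 and pH = 14.00 - 1.63 = 12.37.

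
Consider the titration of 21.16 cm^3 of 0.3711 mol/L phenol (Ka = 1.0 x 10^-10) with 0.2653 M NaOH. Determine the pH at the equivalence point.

n(C6H5OH) = 0.3711 x 0.02116 = 0.007852 mol; V(NaOH) at equivalence = 0.007852/0.2653 = 0.02960 L.
At equivalence all the acid is converted to C6H5O-; total volume = 0.02116 + 0.02960 = 0.05076 L, so [C6H5O-] = 0.007852/0.05076 = 0.1547 M.
Kb = Kw/Ka = 1.0e-14 / 1.0 x 10^-10 = 0.000100.
[OH^-] = sqrt(Kb x [C6H5O-]) = sqrt(0.000100 x 0.1547) = 0.00393 M.
pOH = 2.41, so pH = 14.00 - 2.41 = 11.59.

11.59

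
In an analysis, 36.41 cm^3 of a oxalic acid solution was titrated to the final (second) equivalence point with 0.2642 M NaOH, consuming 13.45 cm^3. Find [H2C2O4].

0.0488 M

n(NaOH) = 0.2642 x 0.01345 = 0.003553 mol.
At the final (second) equivalence point, 2 mol OH^- react per mol H2C2O4, so n(H2C2O4) = 0.003553 / 2 = 0.001777 mol.
[H2C2O4] = 0.001777 / 0.03641 L = 0.0488 M.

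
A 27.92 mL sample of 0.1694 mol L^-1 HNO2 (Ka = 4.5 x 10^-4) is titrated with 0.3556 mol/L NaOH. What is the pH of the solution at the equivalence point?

8.20

n(HNO2) = 0.1694 x 0.02792 = 0.004730 mol; V(NaOH) at equivalence = 0.004730/0.3556 = 0.01330 L.
At equivalence all the acid is converted to NO2-; total volume = 0.02792 + 0.01330 = 0.04122 L, so [NO2-] = 0.004730/0.04122 = 0.1147 M.
Kb = Kw/Ka = 1.0e-14 / 4.5 x 10^-4 = 2.22e-11.
[OH^-] = sqrt(Kb x [NO2-]) = sqrt(2.22e-11 x 0.1147) = 1.60e-6 M.
pOH = 5.80, so pH = 14.00 - 5.80 = 8.20.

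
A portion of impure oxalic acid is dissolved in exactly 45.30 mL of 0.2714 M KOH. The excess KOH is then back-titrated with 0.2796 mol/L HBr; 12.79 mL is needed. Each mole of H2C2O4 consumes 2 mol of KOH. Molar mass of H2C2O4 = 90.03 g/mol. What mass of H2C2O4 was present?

Total n(KOH) added = 0.2714 x 0.04530 = 0.01229 mol.
n(HBr) used = 0.2796 x 0.01279 = 0.003576 mol, which equals the excess n(KOH).
So n(KOH) consumed by the sample = 0.01229 - 0.003576 = 0.008718 mol.
n(H2C2O4) = 0.008718 / 2 = 0.004359 mol.
mass = 0.004359 mol x 90.03 g/mol = 0.392 g.

0.392 g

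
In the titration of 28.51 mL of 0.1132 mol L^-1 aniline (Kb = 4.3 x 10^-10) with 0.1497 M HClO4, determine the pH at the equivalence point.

n(C6H5NH2) = 0.1132 x 0.02851 = 0.003227 mol; V(HClO4) at equivalence = 0.003227/0.1497 = 0.02156 L.
At equivalence the base is fully converted to C6H5NH3+; total volume = 0.05007 L, so [C6H5NH3+] = 0.003227/0.05007 = 0.06446 M.
Ka(C6H5NH3+) = Kw/Kb = 1.0e-14 / 4.3 x 10^-10 = 2.33e-5.
[H^+] = sqrt(Ka x [C6H5NH3+]) = sqrt(2.33e-5 x 0.06446) = 0.00122 M.
pH = -log(0.00122) = 2.91.

2.91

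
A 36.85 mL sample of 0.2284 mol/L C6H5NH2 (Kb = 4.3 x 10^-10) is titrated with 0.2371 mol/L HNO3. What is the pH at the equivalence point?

n(C6H5NH2) = 0.2284 x 0.03685 = 0.008417 mol; V(HNO3) at equivalence = 0.008417/0.2371 = 0.03550 L.
At equivalence the base is fully converted to C6H5NH3+; total volume = 0.07235 L, so [C6H5NH3+] = 0.008417/0.07235 = 0.1163 M.
Ka(C6H5NH3+) = Kw/Kb = 1.0e-14 / 4.3 x 10^-10 = 2.33e-5.
[H^+] = sqrt(Ka x [C6H5NH3+]) = sqrt(2.33e-5 x 0.1163) = 0.00164 M.
pH = -log(0.00164) = 2.78.

2.78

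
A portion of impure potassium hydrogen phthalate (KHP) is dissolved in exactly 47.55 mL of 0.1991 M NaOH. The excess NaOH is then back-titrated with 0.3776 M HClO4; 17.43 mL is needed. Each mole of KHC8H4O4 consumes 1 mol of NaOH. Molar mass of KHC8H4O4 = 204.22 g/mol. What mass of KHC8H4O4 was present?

0.589 g

Total n(NaOH) added = 0.1991 x 0.04755 = 0.009467 mol.
n(HClO4) used = 0.3776 x 0.01743 = 0.006582 mol, which equals the excess n(NaOH).
So n(NaOH) consumed by the sample = 0.009467 - 0.006582 = 0.002886 mol.
n(KHC8H4O4) = 0.002886 / 1 = 0.002886 mol.
mass = 0.002886 mol x 204.22 g/mol = 0.589 g.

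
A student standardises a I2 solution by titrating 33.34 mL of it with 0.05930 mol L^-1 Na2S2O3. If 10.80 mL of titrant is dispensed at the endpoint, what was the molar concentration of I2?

n(Na2S2O3) = 0.05930 x 0.01080 = 0.0006404 mol.
From the balanced equation, 2 mol Na2S2O3 reacts with 1 mol I2, so n(I2) = 0.0006404 x 1/2 = 0.0003202 mol.
[I2] = 0.0003202 / 0.03334 L = 0.00960 M.

0.00960 M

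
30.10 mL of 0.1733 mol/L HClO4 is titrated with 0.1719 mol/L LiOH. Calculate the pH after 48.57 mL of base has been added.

12.60

n(acid) = 0.1733 x 0.03010 = 0.005216 mol; n(LiOH) added = 0.1719 x 0.04857 = 0.008349 mol.
Base is in excess by 0.008349 - 0.005216 = 0.003133 mol in a total volume of 0.07867 L.
[OH^-] = 0.003133/0.07867 = 0.03982 M, so pOH = 1.40 and pH = 14.00 - 1.40 = 12.60.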